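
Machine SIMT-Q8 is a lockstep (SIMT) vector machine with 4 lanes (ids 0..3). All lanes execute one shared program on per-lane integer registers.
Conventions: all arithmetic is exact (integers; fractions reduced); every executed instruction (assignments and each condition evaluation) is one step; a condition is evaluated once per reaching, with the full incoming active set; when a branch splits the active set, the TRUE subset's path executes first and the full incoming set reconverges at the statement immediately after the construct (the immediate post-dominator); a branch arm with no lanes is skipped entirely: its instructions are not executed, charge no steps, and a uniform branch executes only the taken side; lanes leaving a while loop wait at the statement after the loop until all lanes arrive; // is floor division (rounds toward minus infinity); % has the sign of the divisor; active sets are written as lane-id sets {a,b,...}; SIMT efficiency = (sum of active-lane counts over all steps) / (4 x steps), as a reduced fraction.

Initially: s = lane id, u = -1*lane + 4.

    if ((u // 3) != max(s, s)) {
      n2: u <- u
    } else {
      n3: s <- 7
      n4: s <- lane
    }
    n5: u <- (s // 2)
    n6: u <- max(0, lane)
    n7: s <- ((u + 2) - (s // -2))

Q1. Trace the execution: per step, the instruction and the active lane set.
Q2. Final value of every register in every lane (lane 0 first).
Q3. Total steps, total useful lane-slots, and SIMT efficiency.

step 0: eval ((u // 3) != max(s, s)) {0,1,2,3}
step 1: u <- u                       {0,2,3}
step 2: s <- 7                       {1}
step 3: s <- lane                    {1}
step 4: u <- (s // 2)                {0,1,2,3}
step 5: u <- max(0, lane)            {0,1,2,3}
step 6: s <- ((u + 2) - (s // -2))   {0,1,2,3}

Answer: 7 steps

s: 2,4,5,7
u: 0,1,2,3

steps = 7; useful = 21; efficiency = 21/28 = 3/4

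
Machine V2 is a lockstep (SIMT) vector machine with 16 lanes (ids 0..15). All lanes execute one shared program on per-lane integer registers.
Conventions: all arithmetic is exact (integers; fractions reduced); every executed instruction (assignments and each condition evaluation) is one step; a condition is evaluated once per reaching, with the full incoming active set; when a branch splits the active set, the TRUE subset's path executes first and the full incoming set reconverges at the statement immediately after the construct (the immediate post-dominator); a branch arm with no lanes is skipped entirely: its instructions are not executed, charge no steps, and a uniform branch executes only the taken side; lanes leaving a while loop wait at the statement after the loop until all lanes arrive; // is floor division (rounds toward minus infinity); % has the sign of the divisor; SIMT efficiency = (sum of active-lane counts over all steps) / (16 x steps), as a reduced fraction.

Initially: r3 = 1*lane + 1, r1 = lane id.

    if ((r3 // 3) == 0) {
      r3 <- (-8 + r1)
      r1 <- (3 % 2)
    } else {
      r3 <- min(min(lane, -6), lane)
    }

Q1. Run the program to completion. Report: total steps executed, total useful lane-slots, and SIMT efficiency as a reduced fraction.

Answer: 4 steps, 34 useful, 17/32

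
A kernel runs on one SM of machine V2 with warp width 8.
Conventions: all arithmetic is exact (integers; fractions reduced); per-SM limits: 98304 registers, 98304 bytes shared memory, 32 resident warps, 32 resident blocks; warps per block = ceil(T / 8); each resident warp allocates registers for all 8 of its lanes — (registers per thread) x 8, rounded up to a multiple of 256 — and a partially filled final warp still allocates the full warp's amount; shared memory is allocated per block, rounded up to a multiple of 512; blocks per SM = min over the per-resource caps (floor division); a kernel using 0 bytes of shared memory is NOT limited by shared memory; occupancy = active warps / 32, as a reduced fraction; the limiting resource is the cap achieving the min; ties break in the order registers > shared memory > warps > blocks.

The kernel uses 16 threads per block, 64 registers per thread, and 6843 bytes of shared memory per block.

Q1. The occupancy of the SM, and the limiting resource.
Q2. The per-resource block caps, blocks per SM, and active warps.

Answer: occupancy 13/16, limited by shared memory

registers: 96 blocks
shared memory: 13 blocks
warps: 16 blocks
blocks: 32 blocks

Answer: 13 blocks, 26 active warps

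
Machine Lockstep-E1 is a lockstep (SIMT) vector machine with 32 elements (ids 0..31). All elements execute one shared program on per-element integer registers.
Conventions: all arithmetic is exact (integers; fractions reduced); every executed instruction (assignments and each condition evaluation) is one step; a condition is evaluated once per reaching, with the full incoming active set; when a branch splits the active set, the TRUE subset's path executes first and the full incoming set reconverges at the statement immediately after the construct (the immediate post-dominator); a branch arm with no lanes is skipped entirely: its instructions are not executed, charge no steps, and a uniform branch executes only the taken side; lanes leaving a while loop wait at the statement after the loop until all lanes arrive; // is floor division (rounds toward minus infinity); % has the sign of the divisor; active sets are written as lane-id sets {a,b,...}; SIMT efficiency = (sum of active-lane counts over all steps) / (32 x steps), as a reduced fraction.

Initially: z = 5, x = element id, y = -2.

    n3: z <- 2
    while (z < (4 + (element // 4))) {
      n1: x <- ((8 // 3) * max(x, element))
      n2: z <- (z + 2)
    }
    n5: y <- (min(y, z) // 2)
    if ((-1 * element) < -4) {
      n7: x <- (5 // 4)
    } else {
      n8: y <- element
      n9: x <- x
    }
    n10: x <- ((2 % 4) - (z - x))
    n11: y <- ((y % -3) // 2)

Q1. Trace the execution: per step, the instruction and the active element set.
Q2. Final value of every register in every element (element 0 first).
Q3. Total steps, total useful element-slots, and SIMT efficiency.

step 0: z <- 2                       {0,1,2,3,4,5,6,7,8,9,10,11,12,13,14,15,16,17,18,19,20,21,22,23,24,25,26,27,28,29,30,31}
step 1: eval (z < (4 + (element // 4))) {0,1,2,3,4,5,6,7,8,9,10,11,12,13,14,15,16,17,18,19,20,21,22,23,24,25,26,27,28,29,30,31}
step 2: x <- ((8 // 3) * max(x, element)) {0,1,2,3,4,5,6,7,8,9,10,11,12,13,14,15,16,17,18,19,20,21,22,23,24,25,26,27,28,29,30,31}
step 3: z <- (z + 2)                 {0,1,2,3,4,5,6,7,8,9,10,11,12,13,14,15,16,17,18,19,20,21,22,23,24,25,26,27,28,29,30,31}
step 4: eval (z < (4 + (element // 4))) {0,1,2,3,4,5,6,7,8,9,10,11,12,13,14,15,16,17,18,19,20,21,22,23,24,25,26,27,28,29,30,31}
step 5: x <- ((8 // 3) * max(x, element)) {4,5,6,7,8,9,10,11,12,13,14,15,16,17,18,19,20,21,22,23,24,25,26,27,28,29,30,31}
step 6: z <- (z + 2)                 {4,5,6,7,8,9,10,11,12,13,14,15,16,17,18,19,20,21,22,23,24,25,26,27,28,29,30,31}
step 7: eval (z < (4 + (element // 4))) {4,5,6,7,8,9,10,11,12,13,14,15,16,17,18,19,20,21,22,23,24,25,26,27,28,29,30,31}
step 8: x <- ((8 // 3) * max(x, element)) {12,13,14,15,16,17,18,19,20,21,22,23,24,25,26,27,28,29,30,31}
step 9: z <- (z + 2)                 {12,13,14,15,16,17,18,19,20,21,22,23,24,25,26,27,28,29,30,31}
step 10: eval (z < (4 + (element // 4))) {12,13,14,15,16,17,18,19,20,21,22,23,24,25,26,27,28,29,30,31}
step 11: x <- ((8 // 3) * max(x, element)) {20,21,22,23,24,25,26,27,28,29,30,31}
step 12: z <- (z + 2)                 {20,21,22,23,24,25,26,27,28,29,30,31}
step 13: eval (z < (4 + (element // 4))) {20,21,22,23,24,25,26,27,28,29,30,31}
step 14: x <- ((8 // 3) * max(x, element)) {28,29,30,31}
step 15: z <- (z + 2)                 {28,29,30,31}
step 16: eval (z < (4 + (element // 4))) {28,29,30,31}
step 17: y <- (min(y, z) // 2)        {0,1,2,3,4,5,6,7,8,9,10,11,12,13,14,15,16,17,18,19,20,21,22,23,24,25,26,27,28,29,30,31}
step 18: eval ((-1 * element) < -4)   {0,1,2,3,4,5,6,7,8,9,10,11,12,13,14,15,16,17,18,19,20,21,22,23,24,25,26,27,28,29,30,31}
step 19: x <- (5 // 4)                {5,6,7,8,9,10,11,12,13,14,15,16,17,18,19,20,21,22,23,24,25,26,27,28,29,30,31}
step 20: y <- element                 {0,1,2,3,4}
step 21: x <- x                       {0,1,2,3,4}
step 22: x <- ((2 % 4) - (z - x))     {0,1,2,3,4,5,6,7,8,9,10,11,12,13,14,15,16,17,18,19,20,21,22,23,24,25,26,27,28,29,30,31}
step 23: y <- ((y % -3) // 2)         {0,1,2,3,4,5,6,7,8,9,10,11,12,13,14,15,16,17,18,19,20,21,22,23,24,25,26,27,28,29,30,31}

Answer: 24 steps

z: 4,4,4,4,6,6,6,6,6,6,6,6,8,8,8,8,8,8,8,8,10,10,10,10,10,10,10,10,12,12,12,12
x: -2,0,2,4,12,-3,-3,-3,-3,-3,-3,-3,-5,-5,-5,-5,-5,-5,-5,-5,-7,-7,-7,-7,-7,-7,-7,-7,-9,-9,-9,-9
y: 0,-1,-1,0,-1,-1,-1,-1,-1,-1,-1,-1,-1,-1,-1,-1,-1,-1,-1,-1,-1,-1,-1,-1,-1,-1,-1,-1,-1,-1,-1,-1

steps = 24; useful = 517; efficiency = 517/768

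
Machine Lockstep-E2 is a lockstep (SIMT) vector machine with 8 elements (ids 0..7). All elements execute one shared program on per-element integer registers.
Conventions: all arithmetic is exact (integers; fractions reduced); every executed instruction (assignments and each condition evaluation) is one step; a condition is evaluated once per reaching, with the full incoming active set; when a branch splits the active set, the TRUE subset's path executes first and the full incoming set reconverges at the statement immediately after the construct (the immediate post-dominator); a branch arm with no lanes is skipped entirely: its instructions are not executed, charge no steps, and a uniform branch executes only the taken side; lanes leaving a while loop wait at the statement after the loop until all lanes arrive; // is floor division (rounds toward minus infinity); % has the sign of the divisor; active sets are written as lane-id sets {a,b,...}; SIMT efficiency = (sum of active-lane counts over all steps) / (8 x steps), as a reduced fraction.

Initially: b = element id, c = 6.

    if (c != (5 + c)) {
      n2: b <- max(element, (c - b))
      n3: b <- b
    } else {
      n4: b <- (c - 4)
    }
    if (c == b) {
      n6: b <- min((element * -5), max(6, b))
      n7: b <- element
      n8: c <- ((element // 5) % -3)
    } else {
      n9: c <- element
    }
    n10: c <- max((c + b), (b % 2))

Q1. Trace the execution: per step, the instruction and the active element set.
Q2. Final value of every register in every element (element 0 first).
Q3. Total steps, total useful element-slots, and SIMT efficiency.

step 0: eval (c != (5 + c))          {0,1,2,3,4,5,6,7}
step 1: b <- max(element, (c - b))   {0,1,2,3,4,5,6,7}
step 2: b <- b                       {0,1,2,3,4,5,6,7}
step 3: eval (c == b)                {0,1,2,3,4,5,6,7}
step 4: b <- min((element * -5), max(6, b)) {0,6}
step 5: b <- element                 {0,6}
step 6: c <- ((element // 5) % -3)   {0,6}
step 7: c <- element                 {1,2,3,4,5,7}
step 8: c <- max((c + b), (b % 2))   {0,1,2,3,4,5,6,7}

Answer: 9 steps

b: 0,5,4,3,4,5,6,7
c: 0,6,6,6,8,10,4,14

steps = 9; useful = 52; efficiency = 52/72 = 13/18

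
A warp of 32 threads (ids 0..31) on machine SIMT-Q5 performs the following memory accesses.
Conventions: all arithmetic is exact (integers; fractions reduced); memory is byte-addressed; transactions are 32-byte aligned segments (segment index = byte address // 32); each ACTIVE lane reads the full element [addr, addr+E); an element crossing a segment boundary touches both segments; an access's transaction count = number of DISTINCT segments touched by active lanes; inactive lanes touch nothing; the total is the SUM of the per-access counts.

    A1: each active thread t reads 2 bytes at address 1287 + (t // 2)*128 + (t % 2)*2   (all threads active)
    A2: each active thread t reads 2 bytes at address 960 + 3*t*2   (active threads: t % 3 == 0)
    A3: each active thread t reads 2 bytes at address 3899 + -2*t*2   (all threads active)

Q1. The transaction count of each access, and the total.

A1: 16 transactions
A2: 6 transactions
A3: 5 transactions

Answer: 16,6,5; total 27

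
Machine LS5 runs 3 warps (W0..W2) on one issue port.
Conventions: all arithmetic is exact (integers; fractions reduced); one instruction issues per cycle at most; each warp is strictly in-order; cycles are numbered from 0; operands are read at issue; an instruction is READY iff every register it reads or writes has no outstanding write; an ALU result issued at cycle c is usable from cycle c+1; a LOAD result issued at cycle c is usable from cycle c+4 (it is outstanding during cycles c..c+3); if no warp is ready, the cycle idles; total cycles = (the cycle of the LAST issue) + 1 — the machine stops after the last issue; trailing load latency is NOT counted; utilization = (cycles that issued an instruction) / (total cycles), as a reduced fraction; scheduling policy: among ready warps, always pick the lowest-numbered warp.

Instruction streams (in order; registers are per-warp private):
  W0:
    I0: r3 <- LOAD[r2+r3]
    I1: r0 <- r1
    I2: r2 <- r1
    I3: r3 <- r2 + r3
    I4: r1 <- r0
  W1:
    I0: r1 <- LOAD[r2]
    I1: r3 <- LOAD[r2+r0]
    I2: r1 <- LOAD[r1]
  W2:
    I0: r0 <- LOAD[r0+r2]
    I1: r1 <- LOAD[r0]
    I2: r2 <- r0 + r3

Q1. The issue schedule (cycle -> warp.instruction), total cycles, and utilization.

cycle 0: W0.I0
cycle 1: W0.I1
cycle 2: W0.I2
cycle 3: W1.I0
cycle 4: W0.I3
cycle 5: W0.I4
cycle 6: W1.I1
cycle 7: W1.I2
cycle 8: W2.I0
cycle 9: idle
cycle 10: idle
cycle 11: idle
cycle 12: W2.I1
cycle 13: W2.I2

Answer: 14 cycles, utilization 11/14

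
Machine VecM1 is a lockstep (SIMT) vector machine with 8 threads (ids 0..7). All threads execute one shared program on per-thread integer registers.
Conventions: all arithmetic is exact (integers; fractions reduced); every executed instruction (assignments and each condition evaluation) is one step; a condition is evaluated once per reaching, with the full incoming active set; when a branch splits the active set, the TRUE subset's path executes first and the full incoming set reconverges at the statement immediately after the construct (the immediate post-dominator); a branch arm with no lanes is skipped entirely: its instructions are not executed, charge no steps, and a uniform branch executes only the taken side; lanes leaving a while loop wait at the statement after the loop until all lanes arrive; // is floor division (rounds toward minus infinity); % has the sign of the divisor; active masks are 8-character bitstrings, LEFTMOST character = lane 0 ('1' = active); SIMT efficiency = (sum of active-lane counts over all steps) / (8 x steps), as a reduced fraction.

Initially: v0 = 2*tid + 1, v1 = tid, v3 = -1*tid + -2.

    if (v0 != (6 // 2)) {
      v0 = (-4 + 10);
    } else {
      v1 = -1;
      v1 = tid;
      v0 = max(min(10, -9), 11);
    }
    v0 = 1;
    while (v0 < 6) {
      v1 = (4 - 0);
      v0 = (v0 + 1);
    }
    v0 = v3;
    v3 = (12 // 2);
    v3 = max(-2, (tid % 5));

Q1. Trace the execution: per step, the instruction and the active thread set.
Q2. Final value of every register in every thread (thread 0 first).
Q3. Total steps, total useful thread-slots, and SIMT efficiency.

step 0: eval (v0 != (6 // 2))        11111111
step 1: v0 <- (-4 + 10)              10111111
step 2: v1 <- -1                     01000000
step 3: v1 <- tid                    01000000
step 4: v0 <- max(min(10, -9), 11)   01000000
step 5: v0 <- 1                      11111111
step 6: eval (v0 < 6)                11111111
step 7: v1 <- (4 - 0)                11111111
step 8: v0 <- (v0 + 1)               11111111
step 9: eval (v0 < 6)                11111111
step 10: v1 <- (4 - 0)                11111111
step 11: v0 <- (v0 + 1)               11111111
step 12: eval (v0 < 6)                11111111
step 13: v1 <- (4 - 0)                11111111
step 14: v0 <- (v0 + 1)               11111111
step 15: eval (v0 < 6)                11111111
step 16: v1 <- (4 - 0)                11111111
step 17: v0 <- (v0 + 1)               11111111
step 18: eval (v0 < 6)                11111111
step 19: v1 <- (4 - 0)                11111111
step 20: v0 <- (v0 + 1)               11111111
step 21: eval (v0 < 6)                11111111
step 22: v0 <- v3                     11111111
step 23: v3 <- (12 // 2)              11111111
step 24: v3 <- max(-2, (tid % 5))     11111111

Answer: 25 steps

v0: -2,-3,-4,-5,-6,-7,-8,-9
v1: 4,4,4,4,4,4,4,4
v3: 0,1,2,3,4,0,1,2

steps = 25; useful = 178; efficiency = 178/200 = 89/100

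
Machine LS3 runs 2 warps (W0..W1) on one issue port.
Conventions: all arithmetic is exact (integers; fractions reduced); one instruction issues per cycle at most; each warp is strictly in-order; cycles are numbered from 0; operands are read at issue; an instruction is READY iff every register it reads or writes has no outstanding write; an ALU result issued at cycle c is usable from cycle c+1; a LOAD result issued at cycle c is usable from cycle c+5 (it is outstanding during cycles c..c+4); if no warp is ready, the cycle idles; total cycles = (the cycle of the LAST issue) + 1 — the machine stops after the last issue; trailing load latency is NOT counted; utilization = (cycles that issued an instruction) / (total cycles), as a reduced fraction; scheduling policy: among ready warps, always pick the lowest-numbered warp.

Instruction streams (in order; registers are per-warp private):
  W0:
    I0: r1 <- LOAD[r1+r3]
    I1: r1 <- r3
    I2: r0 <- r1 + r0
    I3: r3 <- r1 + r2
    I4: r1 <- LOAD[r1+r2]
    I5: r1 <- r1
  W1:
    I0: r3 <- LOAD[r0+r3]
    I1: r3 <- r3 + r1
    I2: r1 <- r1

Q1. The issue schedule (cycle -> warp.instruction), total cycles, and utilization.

cycle 0: W0.I0
cycle 1: W1.I0
cycle 2: idle
cycle 3: idle
cycle 4: idle
cycle 5: W0.I1
cycle 6: W0.I2
cycle 7: W0.I3
cycle 8: W0.I4
cycle 9: W1.I1
cycle 10: W1.I2
cycle 11: idle
cycle 12: idle
cycle 13: W0.I5

Answer: 14 cycles, utilization 9/14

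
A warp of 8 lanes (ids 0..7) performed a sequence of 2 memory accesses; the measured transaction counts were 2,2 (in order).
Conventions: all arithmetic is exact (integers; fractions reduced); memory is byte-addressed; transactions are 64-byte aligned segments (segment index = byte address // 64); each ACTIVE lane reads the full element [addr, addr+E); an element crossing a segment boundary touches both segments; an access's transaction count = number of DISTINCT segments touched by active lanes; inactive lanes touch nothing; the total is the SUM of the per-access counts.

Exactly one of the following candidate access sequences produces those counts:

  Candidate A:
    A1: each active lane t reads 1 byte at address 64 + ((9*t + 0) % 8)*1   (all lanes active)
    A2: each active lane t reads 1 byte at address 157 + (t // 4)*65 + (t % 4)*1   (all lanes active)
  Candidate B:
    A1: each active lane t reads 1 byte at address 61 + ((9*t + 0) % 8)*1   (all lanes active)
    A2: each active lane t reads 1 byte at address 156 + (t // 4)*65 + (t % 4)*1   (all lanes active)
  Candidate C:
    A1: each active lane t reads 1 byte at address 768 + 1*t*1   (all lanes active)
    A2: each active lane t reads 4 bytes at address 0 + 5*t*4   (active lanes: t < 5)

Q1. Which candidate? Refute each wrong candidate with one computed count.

A: A1 gives 1 transaction, not 2
C: A1 gives 1 transaction, not 2
B: all counts match (2,2)

Answer: B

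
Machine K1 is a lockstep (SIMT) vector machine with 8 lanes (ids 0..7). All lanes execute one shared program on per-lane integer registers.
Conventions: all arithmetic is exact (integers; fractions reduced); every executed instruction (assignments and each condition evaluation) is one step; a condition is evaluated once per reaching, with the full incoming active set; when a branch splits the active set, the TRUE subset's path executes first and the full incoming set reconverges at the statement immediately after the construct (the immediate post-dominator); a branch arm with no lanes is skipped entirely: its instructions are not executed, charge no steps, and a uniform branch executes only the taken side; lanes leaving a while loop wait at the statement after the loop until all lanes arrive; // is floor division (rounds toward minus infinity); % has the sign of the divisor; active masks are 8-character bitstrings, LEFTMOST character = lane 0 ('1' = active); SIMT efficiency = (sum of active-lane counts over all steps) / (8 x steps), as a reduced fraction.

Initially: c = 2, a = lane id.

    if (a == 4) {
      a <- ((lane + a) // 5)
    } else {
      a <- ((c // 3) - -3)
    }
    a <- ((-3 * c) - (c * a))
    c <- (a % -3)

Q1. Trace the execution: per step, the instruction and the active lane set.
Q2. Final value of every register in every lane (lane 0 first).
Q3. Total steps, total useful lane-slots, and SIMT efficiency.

step 0: eval (a == 4)                11111111
step 1: a <- ((lane + a) // 5)       00001000
step 2: a <- ((c // 3) - -3)         11110111
step 3: a <- ((-3 * c) - (c * a))    11111111
step 4: c <- (a % -3)                11111111

Answer: 5 steps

c: 0,0,0,0,-2,0,0,0
a: -12,-12,-12,-12,-8,-12,-12,-12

steps = 5; useful = 32; efficiency = 32/40 = 4/5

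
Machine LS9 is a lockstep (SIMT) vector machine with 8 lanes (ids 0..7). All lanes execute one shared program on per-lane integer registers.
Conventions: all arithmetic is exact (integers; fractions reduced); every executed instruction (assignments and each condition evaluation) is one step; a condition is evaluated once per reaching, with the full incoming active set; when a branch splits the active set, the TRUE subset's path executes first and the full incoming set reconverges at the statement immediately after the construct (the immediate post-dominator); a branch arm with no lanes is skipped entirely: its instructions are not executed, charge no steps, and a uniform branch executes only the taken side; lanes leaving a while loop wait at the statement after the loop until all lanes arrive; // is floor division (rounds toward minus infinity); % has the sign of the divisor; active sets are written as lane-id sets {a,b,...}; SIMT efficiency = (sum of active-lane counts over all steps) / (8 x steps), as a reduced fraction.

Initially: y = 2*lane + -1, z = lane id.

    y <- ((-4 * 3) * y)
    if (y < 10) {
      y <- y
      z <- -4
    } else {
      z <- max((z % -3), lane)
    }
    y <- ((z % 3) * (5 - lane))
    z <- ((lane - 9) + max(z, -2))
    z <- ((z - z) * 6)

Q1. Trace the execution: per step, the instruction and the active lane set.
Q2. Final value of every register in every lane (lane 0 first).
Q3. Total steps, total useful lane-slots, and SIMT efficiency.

step 0: y <- ((-4 * 3) * y)          {0,1,2,3,4,5,6,7}
step 1: eval (y < 10)                {0,1,2,3,4,5,6,7}
step 2: y <- y                       {1,2,3,4,5,6,7}
step 3: z <- -4                      {1,2,3,4,5,6,7}
step 4: z <- max((z % -3), lane)     {0}
step 5: y <- ((z % 3) * (5 - lane))  {0,1,2,3,4,5,6,7}
step 6: z <- ((lane - 9) + max(z, -2)) {0,1,2,3,4,5,6,7}
step 7: z <- ((z - z) * 6)           {0,1,2,3,4,5,6,7}

Answer: 8 steps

y: 0,8,6,4,2,0,-2,-4
z: 0,0,0,0,0,0,0,0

steps = 8; useful = 55; efficiency = 55/64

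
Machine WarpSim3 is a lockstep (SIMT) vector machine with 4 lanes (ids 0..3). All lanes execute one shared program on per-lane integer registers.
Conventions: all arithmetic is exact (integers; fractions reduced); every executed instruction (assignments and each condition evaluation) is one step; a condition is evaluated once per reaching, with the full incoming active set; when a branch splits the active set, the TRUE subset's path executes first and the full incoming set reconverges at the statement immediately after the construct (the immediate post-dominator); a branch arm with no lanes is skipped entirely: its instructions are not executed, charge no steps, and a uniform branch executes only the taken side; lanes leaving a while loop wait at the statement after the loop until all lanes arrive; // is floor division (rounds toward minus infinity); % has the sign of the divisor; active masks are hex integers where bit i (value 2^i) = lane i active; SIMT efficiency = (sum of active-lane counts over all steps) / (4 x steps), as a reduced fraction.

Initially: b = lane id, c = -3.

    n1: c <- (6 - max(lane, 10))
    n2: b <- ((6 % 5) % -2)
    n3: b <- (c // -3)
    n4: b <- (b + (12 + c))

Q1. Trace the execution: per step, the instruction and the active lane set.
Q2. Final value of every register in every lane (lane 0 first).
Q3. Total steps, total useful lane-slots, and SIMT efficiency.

step 0: c <- (6 - max(lane, 10))     0xf
step 1: b <- ((6 % 5) % -2)          0xf
step 2: b <- (c // -3)               0xf
step 3: b <- (b + (12 + c))          0xf

Answer: 4 steps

b: 9,9,9,9
c: -4,-4,-4,-4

steps = 4; useful = 16; efficiency = 16/16 = 1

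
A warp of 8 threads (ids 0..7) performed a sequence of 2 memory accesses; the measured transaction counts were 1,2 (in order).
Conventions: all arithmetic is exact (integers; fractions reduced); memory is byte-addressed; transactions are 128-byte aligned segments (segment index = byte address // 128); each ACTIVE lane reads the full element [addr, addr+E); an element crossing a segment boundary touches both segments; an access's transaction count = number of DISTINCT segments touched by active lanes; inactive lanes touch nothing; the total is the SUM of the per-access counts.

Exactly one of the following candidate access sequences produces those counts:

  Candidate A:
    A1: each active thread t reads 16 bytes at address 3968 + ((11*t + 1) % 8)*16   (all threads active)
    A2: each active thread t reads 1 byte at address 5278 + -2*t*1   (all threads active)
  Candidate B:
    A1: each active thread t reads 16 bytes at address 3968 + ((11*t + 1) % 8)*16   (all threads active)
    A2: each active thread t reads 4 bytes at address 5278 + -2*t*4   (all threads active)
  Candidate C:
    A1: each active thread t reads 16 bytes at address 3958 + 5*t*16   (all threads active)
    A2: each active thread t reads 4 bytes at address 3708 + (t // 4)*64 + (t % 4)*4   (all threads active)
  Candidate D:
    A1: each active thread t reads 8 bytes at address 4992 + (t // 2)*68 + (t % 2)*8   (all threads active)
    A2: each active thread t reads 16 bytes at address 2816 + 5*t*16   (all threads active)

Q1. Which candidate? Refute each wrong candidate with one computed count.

A: A2 gives 1 transaction, not 2
C: A1 gives 6 transactions, not 1
D: A1 gives 2 transactions, not 1
B: all counts match (1,2)

Answer: B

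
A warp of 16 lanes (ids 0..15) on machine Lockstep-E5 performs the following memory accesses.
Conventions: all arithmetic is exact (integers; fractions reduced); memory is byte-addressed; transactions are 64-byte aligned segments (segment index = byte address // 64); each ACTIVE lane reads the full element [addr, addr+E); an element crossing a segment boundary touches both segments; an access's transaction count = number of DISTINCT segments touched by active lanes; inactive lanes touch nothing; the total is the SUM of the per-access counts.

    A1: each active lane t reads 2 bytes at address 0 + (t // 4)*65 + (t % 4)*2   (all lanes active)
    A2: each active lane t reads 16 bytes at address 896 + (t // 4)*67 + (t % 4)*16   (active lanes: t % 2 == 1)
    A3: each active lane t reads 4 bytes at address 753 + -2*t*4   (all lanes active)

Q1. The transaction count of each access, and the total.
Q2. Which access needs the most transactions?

A1: 4 transactions
A2: 5 transactions
A3: 3 transactions

Answer: 4,5,3; total 12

Answer: A2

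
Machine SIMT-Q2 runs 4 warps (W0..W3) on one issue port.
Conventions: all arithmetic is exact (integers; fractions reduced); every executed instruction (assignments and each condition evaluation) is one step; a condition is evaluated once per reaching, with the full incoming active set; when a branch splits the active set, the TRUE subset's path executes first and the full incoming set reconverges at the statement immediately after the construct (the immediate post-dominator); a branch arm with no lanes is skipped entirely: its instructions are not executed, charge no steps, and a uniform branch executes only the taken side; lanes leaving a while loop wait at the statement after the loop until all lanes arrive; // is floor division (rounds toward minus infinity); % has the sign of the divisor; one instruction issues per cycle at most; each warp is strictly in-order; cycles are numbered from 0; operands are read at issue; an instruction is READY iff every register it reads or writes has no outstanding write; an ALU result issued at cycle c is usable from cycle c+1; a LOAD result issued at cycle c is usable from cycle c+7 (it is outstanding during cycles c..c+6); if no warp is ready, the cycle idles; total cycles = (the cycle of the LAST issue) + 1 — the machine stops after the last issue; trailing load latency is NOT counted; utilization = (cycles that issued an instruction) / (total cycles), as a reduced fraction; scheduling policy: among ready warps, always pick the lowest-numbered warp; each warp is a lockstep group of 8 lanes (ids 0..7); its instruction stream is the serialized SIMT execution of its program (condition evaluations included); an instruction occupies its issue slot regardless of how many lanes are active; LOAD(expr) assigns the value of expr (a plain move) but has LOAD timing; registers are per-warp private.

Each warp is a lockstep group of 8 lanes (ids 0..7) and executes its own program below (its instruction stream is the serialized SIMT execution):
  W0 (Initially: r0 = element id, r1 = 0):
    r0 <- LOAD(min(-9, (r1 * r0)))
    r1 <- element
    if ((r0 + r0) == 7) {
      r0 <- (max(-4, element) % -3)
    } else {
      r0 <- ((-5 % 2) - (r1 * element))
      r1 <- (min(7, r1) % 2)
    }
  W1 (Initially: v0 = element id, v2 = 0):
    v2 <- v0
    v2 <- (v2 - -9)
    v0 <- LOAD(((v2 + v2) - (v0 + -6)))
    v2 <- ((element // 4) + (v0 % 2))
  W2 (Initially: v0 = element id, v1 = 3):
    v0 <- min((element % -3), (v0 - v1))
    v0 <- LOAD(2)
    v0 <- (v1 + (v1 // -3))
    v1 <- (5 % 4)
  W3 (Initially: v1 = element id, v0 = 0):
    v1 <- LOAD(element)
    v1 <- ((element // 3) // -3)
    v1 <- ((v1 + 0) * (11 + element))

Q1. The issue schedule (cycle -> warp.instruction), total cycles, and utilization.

cycle 0: W0.I0
cycle 1: W0.I1
cycle 2: W1.I0
cycle 3: W1.I1
cycle 4: W1.I2
cycle 5: W2.I0
cycle 6: W2.I1
cycle 7: W0.I2
cycle 8: W0.I3
cycle 9: W0.I4
cycle 10: W3.I0
cycle 11: W1.I3
cycle 12: idle
cycle 13: W2.I2
cycle 14: W2.I3
cycle 15: idle
cycle 16: idle
cycle 17: W3.I1
cycle 18: W3.I2

Answer: 19 cycles, utilization 16/19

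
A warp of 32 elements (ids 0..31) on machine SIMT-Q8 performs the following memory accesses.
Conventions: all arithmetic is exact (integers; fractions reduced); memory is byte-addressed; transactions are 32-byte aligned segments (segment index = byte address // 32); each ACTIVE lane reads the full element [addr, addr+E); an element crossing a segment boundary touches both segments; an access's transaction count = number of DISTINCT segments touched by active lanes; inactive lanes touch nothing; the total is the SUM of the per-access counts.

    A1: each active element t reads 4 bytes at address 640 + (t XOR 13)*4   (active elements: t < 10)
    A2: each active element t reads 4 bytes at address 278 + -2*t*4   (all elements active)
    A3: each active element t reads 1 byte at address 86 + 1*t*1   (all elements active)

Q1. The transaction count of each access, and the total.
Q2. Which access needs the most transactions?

A1: 2 transactions
A2: 9 transactions
A3: 2 transactions

Answer: 2,9,2; total 13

Answer: A2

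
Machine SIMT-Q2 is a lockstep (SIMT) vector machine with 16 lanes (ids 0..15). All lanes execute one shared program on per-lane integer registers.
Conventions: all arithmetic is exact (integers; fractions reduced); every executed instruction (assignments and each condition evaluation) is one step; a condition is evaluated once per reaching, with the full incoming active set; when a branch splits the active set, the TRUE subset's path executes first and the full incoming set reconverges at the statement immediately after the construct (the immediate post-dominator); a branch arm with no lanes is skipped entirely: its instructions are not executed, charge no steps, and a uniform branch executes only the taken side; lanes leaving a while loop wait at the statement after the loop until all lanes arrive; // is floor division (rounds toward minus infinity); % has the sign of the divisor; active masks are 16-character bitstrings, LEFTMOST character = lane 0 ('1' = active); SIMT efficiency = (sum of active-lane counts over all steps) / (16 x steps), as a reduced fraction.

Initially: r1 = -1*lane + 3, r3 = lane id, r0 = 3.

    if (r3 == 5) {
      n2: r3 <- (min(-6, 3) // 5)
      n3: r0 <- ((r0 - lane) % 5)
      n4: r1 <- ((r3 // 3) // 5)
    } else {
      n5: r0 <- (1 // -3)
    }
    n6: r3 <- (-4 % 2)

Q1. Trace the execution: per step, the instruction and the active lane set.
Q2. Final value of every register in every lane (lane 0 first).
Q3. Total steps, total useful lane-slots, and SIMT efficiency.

step 0: eval (r3 == 5)               1111111111111111
step 1: r3 <- (min(-6, 3) // 5)      0000010000000000
step 2: r0 <- ((r0 - lane) % 5)      0000010000000000
step 3: r1 <- ((r3 // 3) // 5)       0000010000000000
step 4: r0 <- (1 // -3)              1111101111111111
step 5: r3 <- (-4 % 2)               1111111111111111

Answer: 6 steps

r1: 3,2,1,0,-1,-1,-3,-4,-5,-6,-7,-8,-9,-10,-11,-12
r3: 0,0,0,0,0,0,0,0,0,0,0,0,0,0,0,0
r0: -1,-1,-1,-1,-1,3,-1,-1,-1,-1,-1,-1,-1,-1,-1,-1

steps = 6; useful = 50; efficiency = 50/96 = 25/48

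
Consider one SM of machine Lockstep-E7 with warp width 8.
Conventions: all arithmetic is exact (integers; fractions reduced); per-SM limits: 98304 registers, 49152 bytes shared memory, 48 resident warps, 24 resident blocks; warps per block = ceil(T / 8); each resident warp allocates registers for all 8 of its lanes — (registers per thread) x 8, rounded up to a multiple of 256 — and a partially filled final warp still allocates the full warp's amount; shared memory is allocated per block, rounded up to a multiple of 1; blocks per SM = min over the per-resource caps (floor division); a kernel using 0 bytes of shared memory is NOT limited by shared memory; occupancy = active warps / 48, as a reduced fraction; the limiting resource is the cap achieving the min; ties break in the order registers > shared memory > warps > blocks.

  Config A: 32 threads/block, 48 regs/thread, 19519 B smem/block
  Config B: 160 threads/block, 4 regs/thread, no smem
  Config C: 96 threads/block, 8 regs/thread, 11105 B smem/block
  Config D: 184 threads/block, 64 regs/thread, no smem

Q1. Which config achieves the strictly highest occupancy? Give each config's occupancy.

occupancies: A 1/6, B 5/6, C 1, D 23/24

Answer: C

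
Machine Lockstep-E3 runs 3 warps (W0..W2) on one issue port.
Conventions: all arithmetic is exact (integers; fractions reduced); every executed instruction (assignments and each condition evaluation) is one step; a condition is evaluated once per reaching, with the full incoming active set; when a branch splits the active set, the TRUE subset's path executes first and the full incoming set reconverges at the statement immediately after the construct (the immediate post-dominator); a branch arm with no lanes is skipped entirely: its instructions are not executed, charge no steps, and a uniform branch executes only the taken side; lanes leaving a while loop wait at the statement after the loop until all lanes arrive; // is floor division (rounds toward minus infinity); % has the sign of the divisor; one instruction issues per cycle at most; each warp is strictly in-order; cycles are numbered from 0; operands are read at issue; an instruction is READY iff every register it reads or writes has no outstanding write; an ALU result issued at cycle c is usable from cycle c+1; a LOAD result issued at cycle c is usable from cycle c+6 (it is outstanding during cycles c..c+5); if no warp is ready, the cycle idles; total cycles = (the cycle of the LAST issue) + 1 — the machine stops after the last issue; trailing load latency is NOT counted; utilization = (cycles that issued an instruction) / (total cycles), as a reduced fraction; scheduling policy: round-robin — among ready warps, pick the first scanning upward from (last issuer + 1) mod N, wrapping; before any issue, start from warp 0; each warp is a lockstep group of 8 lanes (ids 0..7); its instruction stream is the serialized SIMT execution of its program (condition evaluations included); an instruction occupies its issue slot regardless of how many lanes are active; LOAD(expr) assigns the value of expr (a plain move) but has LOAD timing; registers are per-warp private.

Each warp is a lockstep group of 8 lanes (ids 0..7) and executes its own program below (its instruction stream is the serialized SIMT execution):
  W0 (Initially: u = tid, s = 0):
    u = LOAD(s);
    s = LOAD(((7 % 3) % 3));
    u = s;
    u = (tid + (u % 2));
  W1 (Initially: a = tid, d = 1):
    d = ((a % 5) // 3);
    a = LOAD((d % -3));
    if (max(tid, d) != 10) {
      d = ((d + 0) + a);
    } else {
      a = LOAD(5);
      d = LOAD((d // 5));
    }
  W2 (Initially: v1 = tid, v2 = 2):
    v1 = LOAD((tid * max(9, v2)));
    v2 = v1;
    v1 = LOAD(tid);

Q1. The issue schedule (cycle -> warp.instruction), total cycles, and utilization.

cycle 0: W0.I0
cycle 1: W1.I0
cycle 2: W2.I0
cycle 3: W0.I1
cycle 4: W1.I1
cycle 5: W1.I2
cycle 6: idle
cycle 7: idle
cycle 8: W2.I1
cycle 9: W0.I2
cycle 10: W1.I3
cycle 11: W2.I2
cycle 12: W0.I3

Answer: 13 cycles, utilization 11/13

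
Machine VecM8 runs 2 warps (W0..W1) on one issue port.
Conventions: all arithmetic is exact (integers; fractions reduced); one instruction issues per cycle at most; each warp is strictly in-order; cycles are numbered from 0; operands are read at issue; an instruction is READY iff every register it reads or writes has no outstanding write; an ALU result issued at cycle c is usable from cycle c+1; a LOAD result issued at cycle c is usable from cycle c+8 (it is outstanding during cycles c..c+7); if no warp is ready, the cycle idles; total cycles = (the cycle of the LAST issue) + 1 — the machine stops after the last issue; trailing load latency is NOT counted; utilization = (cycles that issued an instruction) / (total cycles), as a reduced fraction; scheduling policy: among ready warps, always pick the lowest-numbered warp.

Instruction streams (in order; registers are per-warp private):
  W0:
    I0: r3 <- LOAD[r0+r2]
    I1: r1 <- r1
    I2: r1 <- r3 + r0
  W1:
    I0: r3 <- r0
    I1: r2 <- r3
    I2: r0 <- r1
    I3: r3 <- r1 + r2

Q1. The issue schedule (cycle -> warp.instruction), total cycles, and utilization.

cycle 0: W0.I0
cycle 1: W0.I1
cycle 2: W1.I0
cycle 3: W1.I1
cycle 4: W1.I2
cycle 5: W1.I3
cycle 6: idle
cycle 7: idle
cycle 8: W0.I2

Answer: 9 cycles, utilization 7/9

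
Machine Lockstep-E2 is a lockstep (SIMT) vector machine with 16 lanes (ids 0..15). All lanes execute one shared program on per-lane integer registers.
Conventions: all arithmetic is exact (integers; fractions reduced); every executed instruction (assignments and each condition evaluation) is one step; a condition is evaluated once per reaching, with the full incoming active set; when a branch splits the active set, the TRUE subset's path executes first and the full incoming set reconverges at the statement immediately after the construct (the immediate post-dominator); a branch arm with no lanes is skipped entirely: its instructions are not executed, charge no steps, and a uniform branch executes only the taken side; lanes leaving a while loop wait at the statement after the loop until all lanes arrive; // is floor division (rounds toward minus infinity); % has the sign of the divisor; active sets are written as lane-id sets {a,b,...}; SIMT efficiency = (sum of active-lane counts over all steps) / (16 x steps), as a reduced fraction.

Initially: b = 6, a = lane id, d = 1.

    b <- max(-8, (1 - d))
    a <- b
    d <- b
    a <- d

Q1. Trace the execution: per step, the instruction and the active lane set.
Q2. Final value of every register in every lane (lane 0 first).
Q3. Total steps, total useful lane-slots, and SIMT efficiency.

step 0: b <- max(-8, (1 - d))        {0,1,2,3,4,5,6,7,8,9,10,11,12,13,14,15}
step 1: a <- b                       {0,1,2,3,4,5,6,7,8,9,10,11,12,13,14,15}
step 2: d <- b                       {0,1,2,3,4,5,6,7,8,9,10,11,12,13,14,15}
step 3: a <- d                       {0,1,2,3,4,5,6,7,8,9,10,11,12,13,14,15}

Answer: 4 steps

b: 0,0,0,0,0,0,0,0,0,0,0,0,0,0,0,0
a: 0,0,0,0,0,0,0,0,0,0,0,0,0,0,0,0
d: 0,0,0,0,0,0,0,0,0,0,0,0,0,0,0,0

steps = 4; useful = 64; efficiency = 64/64 = 1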